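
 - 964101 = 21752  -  985853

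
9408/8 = 1176 = 1176.00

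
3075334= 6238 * 493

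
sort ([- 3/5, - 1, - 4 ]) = [ - 4, - 1 , - 3/5 ] 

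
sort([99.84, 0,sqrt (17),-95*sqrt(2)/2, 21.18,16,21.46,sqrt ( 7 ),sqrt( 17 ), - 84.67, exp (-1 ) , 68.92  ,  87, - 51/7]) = [ - 84.67 , - 95*sqrt(2 ) /2,- 51/7,0, exp( - 1 ),sqrt( 7) , sqrt(17 ),sqrt(17 ),16,21.18,21.46, 68.92,87,99.84 ]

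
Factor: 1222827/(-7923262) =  - 2^(  -  1)*  3^1*17^1 * 23977^1 * 3961631^( - 1 ) 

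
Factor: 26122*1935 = 2^1*3^2*5^1*37^1*43^1*353^1=50546070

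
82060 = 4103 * 20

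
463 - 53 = 410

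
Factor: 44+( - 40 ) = 4 = 2^2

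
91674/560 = 45837/280 = 163.70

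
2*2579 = 5158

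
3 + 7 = 10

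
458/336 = 1+61/168 =1.36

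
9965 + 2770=12735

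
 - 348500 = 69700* ( - 5)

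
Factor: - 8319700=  - 2^2*5^2*271^1 * 307^1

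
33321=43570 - 10249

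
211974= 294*721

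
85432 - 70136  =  15296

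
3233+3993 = 7226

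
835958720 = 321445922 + 514512798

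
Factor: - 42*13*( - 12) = 2^3 * 3^2 *7^1 * 13^1=6552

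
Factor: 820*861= 2^2*3^1*5^1*7^1*41^2 = 706020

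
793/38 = 20 + 33/38 = 20.87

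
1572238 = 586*2683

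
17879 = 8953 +8926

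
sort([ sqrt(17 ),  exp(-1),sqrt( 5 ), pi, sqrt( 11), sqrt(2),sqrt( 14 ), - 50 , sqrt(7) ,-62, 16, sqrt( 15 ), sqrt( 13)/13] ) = [-62,  -  50,sqrt(  13) /13, exp( - 1),sqrt( 2), sqrt( 5), sqrt( 7), pi,sqrt(11), sqrt( 14 ), sqrt(15 ), sqrt( 17), 16]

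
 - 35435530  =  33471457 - 68906987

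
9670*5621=54355070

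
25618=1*25618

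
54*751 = 40554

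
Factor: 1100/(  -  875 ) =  - 44/35 = -  2^2*5^ ( - 1)*7^(-1 )*11^1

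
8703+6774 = 15477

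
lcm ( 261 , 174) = 522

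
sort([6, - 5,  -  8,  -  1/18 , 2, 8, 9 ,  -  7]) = [ - 8 , - 7, - 5,-1/18,2,6 , 8,9]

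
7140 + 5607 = 12747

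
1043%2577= 1043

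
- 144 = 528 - 672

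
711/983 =711/983 = 0.72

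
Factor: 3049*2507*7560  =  57787453080 = 2^3*3^3*5^1*7^1*23^1*109^1 * 3049^1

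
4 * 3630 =14520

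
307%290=17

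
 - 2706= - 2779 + 73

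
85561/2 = 42780+1/2 = 42780.50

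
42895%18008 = 6879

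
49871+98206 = 148077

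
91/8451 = 91/8451 = 0.01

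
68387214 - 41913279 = 26473935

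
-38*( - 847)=32186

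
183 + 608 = 791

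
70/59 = 1+11/59=1.19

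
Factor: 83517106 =2^1*41758553^1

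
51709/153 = 337 + 148/153=337.97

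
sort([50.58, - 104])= [ - 104,50.58]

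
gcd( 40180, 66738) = 98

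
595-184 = 411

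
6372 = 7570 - 1198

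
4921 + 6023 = 10944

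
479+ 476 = 955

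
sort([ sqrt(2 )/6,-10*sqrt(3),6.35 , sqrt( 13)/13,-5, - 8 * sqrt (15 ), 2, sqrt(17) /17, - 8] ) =[ - 8*sqrt (15), - 10*sqrt( 3), - 8, - 5, sqrt(2 )/6, sqrt(17 ) /17, sqrt(13) /13, 2, 6.35] 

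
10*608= 6080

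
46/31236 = 23/15618=0.00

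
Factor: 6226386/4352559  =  2075462/1450853 = 2^1*17^1*61043^1*1450853^( - 1)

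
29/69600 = 1/2400 = 0.00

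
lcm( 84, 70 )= 420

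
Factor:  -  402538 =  - 2^1 * 41^1 * 4909^1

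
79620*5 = 398100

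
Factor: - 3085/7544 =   -  2^(-3 )*5^1*23^( - 1 ) * 41^( - 1 )*617^1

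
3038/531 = 3038/531  =  5.72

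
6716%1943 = 887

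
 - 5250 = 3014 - 8264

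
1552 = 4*388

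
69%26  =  17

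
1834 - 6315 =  - 4481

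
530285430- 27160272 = 503125158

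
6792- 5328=1464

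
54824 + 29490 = 84314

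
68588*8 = 548704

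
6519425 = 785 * 8305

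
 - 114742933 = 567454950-682197883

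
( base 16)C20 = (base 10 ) 3104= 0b110000100000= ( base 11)2372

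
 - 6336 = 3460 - 9796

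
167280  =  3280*51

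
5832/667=8+496/667 = 8.74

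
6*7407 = 44442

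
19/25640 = 19/25640 = 0.00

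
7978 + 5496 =13474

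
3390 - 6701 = -3311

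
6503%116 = 7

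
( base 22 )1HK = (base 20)23I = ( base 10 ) 878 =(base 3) 1012112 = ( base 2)1101101110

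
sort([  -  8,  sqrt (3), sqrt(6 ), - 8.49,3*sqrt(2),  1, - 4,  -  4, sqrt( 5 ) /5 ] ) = [-8.49, - 8, - 4,-4,  sqrt(5)/5,1, sqrt( 3 ),  sqrt(6 ),3*sqrt(2 ) ] 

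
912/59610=152/9935 = 0.02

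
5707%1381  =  183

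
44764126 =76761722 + -31997596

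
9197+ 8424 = 17621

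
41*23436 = 960876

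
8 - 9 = -1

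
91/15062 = 91/15062 =0.01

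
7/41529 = 7/41529= 0.00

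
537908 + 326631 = 864539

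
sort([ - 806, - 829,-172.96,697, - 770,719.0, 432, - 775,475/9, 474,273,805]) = [ - 829, - 806, - 775, - 770,-172.96,475/9,273,432,474,697,719.0 , 805]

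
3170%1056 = 2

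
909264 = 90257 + 819007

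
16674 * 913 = 15223362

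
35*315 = 11025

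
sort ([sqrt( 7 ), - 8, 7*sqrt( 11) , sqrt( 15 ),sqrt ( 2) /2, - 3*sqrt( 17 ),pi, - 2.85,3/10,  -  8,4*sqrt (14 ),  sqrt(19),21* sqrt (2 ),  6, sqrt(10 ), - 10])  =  [ - 3*sqrt( 17), - 10,-8, - 8, - 2.85,3/10,sqrt( 2 ) /2,sqrt( 7), pi, sqrt( 10),sqrt( 15 ),sqrt(19 ),  6, 4 * sqrt(14),7*sqrt( 11 ), 21*sqrt( 2 )]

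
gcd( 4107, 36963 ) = 4107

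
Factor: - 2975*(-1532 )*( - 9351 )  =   - 42619052700 = - 2^2*3^2*5^2 * 7^1*17^1*383^1*1039^1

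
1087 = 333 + 754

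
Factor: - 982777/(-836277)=3^( - 1)*13^( - 1) * 41^ ( -1 )*523^( -1)*982777^1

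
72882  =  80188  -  7306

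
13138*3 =39414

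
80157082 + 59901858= 140058940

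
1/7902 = 1/7902 = 0.00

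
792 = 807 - 15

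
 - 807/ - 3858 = 269/1286 = 0.21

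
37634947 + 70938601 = 108573548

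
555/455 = 1 + 20/91 = 1.22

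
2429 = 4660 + -2231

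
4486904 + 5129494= 9616398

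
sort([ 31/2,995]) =[ 31/2, 995 ]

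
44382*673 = 29869086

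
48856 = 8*6107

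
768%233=69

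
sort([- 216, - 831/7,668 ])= [  -  216, -831/7, 668] 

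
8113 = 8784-671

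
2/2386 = 1/1193 = 0.00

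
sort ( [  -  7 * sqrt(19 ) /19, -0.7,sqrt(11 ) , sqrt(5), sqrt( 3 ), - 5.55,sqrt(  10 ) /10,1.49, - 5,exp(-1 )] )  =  [ - 5.55, - 5, - 7*sqrt ( 19)/19  , - 0.7,sqrt(10 )/10, exp(- 1),1.49, sqrt( 3 ),sqrt( 5 ), sqrt( 11) ]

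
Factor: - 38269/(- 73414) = 49/94= 2^ ( -1)*  7^2*47^( - 1)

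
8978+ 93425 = 102403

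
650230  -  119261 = 530969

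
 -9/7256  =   - 1  +  7247/7256= -0.00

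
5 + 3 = 8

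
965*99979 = 96479735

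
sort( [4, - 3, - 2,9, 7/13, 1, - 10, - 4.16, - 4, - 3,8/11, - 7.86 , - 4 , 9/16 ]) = [ - 10,-7.86, - 4.16, - 4, - 4,  -  3, - 3, - 2,7/13, 9/16,8/11, 1, 4,9]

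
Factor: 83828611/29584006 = 2^(- 1 )*14792003^( - 1)*83828611^1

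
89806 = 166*541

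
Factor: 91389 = 3^1 *41^1 * 743^1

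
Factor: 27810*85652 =2381982120 =2^3*3^3 * 5^1*7^2*19^1* 23^1 * 103^1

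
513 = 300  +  213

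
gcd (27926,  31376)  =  2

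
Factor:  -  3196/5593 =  -2^2*7^(  -  1 ) = -  4/7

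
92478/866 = 106 + 341/433 = 106.79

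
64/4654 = 32/2327 = 0.01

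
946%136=130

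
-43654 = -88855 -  - 45201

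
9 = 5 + 4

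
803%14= 5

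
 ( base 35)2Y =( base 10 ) 104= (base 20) 54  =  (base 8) 150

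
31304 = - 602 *( - 52) 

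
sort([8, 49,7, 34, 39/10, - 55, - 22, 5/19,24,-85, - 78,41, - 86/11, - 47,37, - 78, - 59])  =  [ - 85, - 78, - 78,-59,  -  55, - 47,- 22, - 86/11,5/19,39/10,  7, 8,24, 34,37 , 41,  49 ]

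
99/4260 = 33/1420 = 0.02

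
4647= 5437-790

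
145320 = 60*2422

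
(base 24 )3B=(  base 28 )2r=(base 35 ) 2d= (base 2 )1010011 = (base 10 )83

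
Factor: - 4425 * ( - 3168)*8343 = 116955511200  =  2^5*3^7 * 5^2*11^1*59^1*103^1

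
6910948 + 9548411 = 16459359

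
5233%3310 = 1923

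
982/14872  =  491/7436 = 0.07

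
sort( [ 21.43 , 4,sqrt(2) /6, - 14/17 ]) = [ - 14/17  ,  sqrt(2 ) /6, 4 , 21.43 ] 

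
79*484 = 38236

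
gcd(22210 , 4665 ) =5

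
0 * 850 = 0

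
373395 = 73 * 5115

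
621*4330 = 2688930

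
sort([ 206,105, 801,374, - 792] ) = [ - 792,  105,206,374,801 ]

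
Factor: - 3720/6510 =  - 2^2 * 7^( - 1 ) = - 4/7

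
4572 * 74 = 338328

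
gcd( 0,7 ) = 7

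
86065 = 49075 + 36990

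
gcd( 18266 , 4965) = 1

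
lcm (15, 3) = 15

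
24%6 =0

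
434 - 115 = 319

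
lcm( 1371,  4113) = 4113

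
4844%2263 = 318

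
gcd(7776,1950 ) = 6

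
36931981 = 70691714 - 33759733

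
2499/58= 43 + 5/58 = 43.09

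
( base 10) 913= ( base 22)1jb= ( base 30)10D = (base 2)1110010001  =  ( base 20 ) 25D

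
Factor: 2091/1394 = 3/2 = 2^( - 1)*3^1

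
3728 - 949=2779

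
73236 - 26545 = 46691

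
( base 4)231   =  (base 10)45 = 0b101101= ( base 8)55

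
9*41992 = 377928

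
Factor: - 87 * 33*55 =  - 157905 = - 3^2*5^1* 11^2*29^1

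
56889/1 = 56889 = 56889.00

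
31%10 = 1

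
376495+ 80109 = 456604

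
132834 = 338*393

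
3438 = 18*191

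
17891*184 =3291944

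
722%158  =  90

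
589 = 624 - 35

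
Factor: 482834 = 2^1*11^1 * 17^1*1291^1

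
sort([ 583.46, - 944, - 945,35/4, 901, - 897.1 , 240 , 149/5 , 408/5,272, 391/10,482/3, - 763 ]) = [-945, - 944, -897.1,- 763 , 35/4,149/5,391/10, 408/5,482/3,240,272,583.46,901]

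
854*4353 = 3717462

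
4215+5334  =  9549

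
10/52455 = 2/10491 = 0.00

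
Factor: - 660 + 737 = 7^1*11^1 = 77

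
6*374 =2244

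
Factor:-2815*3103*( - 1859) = 5^1*11^1*13^2*29^1*107^1*563^1 =16238262755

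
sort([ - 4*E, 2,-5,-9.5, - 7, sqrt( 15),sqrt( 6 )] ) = [  -  4*E, - 9.5,-7,-5,2,sqrt( 6), sqrt( 15)]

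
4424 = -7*( - 632 ) 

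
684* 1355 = 926820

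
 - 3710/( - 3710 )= 1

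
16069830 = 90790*177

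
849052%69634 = 13444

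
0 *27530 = 0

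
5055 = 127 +4928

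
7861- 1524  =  6337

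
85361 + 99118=184479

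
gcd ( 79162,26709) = 1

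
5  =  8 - 3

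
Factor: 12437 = 12437^1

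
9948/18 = 552 + 2/3= 552.67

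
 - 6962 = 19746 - 26708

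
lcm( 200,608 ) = 15200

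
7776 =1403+6373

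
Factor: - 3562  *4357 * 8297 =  - 128766403298 = -2^1  *  13^1 * 137^1 *4357^1*8297^1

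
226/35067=226/35067   =  0.01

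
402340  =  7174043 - 6771703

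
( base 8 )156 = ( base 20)5a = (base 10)110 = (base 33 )3b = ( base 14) 7c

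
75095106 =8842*8493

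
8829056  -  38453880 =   -  29624824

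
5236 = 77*68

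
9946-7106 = 2840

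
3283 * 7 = 22981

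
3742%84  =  46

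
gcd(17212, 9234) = 2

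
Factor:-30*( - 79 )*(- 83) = - 196710 = - 2^1*3^1*5^1*79^1*83^1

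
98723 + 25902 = 124625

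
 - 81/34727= - 1 + 34646/34727 = - 0.00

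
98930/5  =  19786 = 19786.00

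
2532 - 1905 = 627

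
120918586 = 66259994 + 54658592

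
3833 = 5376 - 1543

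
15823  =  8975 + 6848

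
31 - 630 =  - 599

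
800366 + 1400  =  801766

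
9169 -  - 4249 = 13418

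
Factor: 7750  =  2^1*5^3*31^1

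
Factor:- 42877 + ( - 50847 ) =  - 2^2 * 23431^1 = - 93724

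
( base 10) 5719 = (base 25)93j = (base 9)7754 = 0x1657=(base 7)22450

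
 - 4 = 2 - 6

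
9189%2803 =780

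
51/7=7 + 2/7 = 7.29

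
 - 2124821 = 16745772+  -  18870593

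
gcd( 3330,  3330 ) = 3330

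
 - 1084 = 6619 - 7703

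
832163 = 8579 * 97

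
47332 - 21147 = 26185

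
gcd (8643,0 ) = 8643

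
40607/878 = 40607/878 = 46.25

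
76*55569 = 4223244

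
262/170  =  1 + 46/85= 1.54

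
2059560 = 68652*30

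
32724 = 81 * 404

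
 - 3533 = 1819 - 5352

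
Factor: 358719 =3^1*109^1*1097^1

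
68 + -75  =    -  7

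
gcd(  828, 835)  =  1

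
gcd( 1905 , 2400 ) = 15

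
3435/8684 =3435/8684=0.40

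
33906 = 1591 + 32315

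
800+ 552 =1352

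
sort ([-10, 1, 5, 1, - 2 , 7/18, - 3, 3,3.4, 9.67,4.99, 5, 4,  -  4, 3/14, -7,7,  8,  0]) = [ - 10, -7, - 4,-3,  -  2,0,3/14,7/18, 1,1, 3, 3.4,  4,4.99, 5, 5,7, 8 , 9.67 ] 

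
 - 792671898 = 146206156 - 938878054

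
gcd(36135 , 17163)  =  9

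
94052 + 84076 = 178128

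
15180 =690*22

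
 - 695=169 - 864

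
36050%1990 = 230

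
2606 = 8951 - 6345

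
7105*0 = 0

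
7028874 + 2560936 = 9589810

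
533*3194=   1702402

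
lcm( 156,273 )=1092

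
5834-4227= 1607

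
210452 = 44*4783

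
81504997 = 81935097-430100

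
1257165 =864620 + 392545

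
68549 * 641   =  43939909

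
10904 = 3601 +7303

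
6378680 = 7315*872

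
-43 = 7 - 50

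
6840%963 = 99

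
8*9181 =73448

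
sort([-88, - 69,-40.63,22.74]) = [ - 88,-69,-40.63 , 22.74]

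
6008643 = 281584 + 5727059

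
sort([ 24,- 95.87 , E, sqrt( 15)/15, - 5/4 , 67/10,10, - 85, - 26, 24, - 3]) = [  -  95.87, - 85 , - 26, - 3,- 5/4, sqrt( 15)/15 , E, 67/10, 10,24,24 ]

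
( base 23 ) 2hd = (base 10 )1462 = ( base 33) 1ba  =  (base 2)10110110110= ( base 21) 36D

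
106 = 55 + 51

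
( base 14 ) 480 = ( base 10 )896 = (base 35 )PL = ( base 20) 24G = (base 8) 1600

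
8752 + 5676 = 14428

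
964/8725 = 964/8725= 0.11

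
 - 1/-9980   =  1/9980 =0.00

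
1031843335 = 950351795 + 81491540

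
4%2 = 0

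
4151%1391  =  1369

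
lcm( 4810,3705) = 274170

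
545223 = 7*77889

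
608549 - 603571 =4978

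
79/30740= 79/30740  =  0.00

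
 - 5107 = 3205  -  8312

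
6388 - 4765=1623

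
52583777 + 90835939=143419716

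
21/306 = 7/102 = 0.07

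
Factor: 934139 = 37^1*25247^1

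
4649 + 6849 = 11498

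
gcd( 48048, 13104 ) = 4368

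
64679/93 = 695+44/93= 695.47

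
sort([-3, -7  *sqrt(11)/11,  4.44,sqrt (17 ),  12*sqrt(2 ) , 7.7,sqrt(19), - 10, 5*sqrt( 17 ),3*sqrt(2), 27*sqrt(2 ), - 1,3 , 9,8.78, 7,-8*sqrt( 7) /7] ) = [ - 10, - 8*sqrt( 7 )/7, - 3, - 7*sqrt(11 )/11, - 1,3,sqrt( 17), 3*sqrt(2 ),  sqrt( 19), 4.44, 7,7.7,  8.78, 9,12*sqrt ( 2), 5*sqrt( 17 ), 27*sqrt( 2)]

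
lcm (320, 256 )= 1280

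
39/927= 13/309 =0.04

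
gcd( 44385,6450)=15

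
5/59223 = 5/59223 = 0.00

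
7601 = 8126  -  525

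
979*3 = 2937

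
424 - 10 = 414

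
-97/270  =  -97/270 = -0.36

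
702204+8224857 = 8927061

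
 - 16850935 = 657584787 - 674435722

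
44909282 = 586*76637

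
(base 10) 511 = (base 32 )FV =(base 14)287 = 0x1FF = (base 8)777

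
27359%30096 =27359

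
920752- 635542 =285210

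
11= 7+4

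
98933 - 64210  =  34723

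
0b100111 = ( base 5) 124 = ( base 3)1110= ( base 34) 15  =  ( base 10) 39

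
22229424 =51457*432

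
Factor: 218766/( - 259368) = - 2^ ( - 2)*19^2*107^( - 1) = - 361/428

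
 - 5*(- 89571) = 447855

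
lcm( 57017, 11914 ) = 798238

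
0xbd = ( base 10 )189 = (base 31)63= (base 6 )513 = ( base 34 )5j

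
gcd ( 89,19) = 1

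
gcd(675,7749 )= 27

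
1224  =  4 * 306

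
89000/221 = 402+ 158/221= 402.71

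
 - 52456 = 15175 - 67631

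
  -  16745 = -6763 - 9982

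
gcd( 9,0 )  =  9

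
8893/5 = 8893/5 = 1778.60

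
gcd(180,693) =9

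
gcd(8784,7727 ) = 1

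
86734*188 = 16305992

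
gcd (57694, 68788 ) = 2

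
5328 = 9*592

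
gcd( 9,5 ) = 1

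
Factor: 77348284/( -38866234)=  - 2^1*11^( - 1 ) * 13^1*67^1*149^2 *281^( - 1) * 6287^( - 1) = - 38674142/19433117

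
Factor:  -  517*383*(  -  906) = 179397966 = 2^1*3^1*11^1*47^1*151^1*383^1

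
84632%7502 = 2110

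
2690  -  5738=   -  3048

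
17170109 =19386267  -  2216158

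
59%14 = 3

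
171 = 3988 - 3817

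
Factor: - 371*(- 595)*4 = 882980=2^2*5^1*7^2 * 17^1*53^1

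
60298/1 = 60298 = 60298.00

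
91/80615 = 91/80615 = 0.00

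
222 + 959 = 1181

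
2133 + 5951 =8084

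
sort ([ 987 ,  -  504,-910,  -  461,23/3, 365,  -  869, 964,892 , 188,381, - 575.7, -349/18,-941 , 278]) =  [ - 941,  -  910,  -  869, - 575.7, - 504,  -  461, - 349/18,23/3,188 , 278,365,381,892,964, 987] 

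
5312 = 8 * 664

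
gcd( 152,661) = 1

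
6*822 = 4932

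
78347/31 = 78347/31 = 2527.32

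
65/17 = 3 + 14/17 = 3.82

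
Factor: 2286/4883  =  2^1*3^2  *  19^( - 1 )*127^1 * 257^(  -  1 )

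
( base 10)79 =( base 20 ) 3J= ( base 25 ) 34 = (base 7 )142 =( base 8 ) 117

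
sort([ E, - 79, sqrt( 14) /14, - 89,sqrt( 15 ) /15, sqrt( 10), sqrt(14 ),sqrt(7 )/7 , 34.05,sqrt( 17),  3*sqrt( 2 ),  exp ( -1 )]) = [ - 89, - 79,sqrt(15) /15,sqrt (14) /14,exp(-1 ),sqrt(7 )/7,E,  sqrt( 10 ),sqrt( 14 ),  sqrt ( 17 ),  3*sqrt(2 ),34.05] 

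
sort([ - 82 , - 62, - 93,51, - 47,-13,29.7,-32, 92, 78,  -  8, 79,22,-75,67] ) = [ - 93,-82, - 75, - 62,-47,- 32, - 13 , - 8,22  ,  29.7, 51,67,78,79,92]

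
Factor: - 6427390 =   -  2^1*5^1*642739^1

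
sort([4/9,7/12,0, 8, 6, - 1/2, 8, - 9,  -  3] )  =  [ - 9, - 3,  -  1/2,0,4/9 , 7/12,  6, 8,8 ]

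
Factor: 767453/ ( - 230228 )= - 2^( - 2 )*103^1*7451^1 * 57557^( - 1) 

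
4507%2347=2160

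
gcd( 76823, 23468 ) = 1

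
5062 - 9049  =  -3987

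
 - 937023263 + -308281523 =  - 1245304786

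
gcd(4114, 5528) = 2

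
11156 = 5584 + 5572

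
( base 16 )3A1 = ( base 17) 33B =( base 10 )929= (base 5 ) 12204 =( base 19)2AH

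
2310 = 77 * 30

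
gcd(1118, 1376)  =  86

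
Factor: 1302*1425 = 2^1*3^2*  5^2*7^1*19^1*31^1 = 1855350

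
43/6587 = 43/6587 = 0.01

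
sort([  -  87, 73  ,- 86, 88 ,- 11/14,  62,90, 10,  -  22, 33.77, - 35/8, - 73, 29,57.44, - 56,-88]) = [-88  , - 87, - 86, - 73,-56, - 22, - 35/8, - 11/14,10, 29, 33.77,57.44, 62, 73,88,90 ]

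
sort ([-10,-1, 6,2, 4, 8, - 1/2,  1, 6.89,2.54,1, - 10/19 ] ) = [-10,-1, - 10/19,  -  1/2, 1, 1,2, 2.54, 4, 6, 6.89,8]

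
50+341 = 391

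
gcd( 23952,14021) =1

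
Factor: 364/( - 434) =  - 26/31 =- 2^1*13^1*31^( - 1 )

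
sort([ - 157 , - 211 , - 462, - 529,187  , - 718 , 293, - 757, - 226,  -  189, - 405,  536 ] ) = [ - 757, - 718, - 529, - 462, - 405,-226 , - 211, - 189, - 157 , 187, 293, 536]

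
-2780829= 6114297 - 8895126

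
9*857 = 7713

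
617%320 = 297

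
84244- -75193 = 159437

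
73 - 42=31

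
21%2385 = 21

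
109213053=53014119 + 56198934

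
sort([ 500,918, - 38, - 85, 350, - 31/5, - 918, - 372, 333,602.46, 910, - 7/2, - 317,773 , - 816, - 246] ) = [ - 918, - 816, - 372, - 317, - 246,  -  85, - 38, - 31/5, - 7/2,333, 350,500, 602.46,773,910, 918] 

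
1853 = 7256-5403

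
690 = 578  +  112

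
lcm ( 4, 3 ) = 12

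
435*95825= 41683875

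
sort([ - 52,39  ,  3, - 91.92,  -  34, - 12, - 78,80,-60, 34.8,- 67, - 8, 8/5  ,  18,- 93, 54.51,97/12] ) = [ - 93, - 91.92, - 78, - 67, - 60, - 52, - 34,-12, - 8,  8/5, 3, 97/12,18,34.8, 39,54.51,80]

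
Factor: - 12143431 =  - 29^1*418739^1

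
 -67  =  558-625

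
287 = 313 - 26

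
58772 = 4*14693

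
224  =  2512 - 2288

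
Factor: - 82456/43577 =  - 2^3*11^1* 937^1*43577^(-1)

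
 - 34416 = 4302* ( - 8)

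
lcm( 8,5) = 40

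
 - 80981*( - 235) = 19030535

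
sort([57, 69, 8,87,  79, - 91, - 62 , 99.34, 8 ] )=[-91,- 62,8,  8, 57,69,  79, 87, 99.34 ]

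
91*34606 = 3149146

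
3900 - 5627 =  - 1727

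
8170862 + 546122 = 8716984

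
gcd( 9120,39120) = 240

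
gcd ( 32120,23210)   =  110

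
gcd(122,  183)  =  61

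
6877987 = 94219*73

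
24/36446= 12/18223=0.00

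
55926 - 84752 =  - 28826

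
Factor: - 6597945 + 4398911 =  - 2199034 = - 2^1*853^1*1289^1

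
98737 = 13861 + 84876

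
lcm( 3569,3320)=142760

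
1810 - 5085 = -3275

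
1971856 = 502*3928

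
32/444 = 8/111 =0.07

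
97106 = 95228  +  1878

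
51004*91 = 4641364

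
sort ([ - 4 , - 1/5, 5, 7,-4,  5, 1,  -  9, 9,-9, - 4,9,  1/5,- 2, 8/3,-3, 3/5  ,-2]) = [  -  9, - 9, - 4, - 4,- 4,- 3,-2,-2, - 1/5,1/5,3/5,1, 8/3, 5, 5,7,9  ,  9]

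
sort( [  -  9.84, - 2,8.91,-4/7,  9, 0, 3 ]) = [ - 9.84, - 2, - 4/7,0,  3,8.91, 9]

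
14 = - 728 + 742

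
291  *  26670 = 7760970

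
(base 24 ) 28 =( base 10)56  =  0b111000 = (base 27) 22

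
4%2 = 0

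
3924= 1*3924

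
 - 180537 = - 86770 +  - 93767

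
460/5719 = 460/5719=0.08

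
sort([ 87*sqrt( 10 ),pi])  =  [ pi, 87*sqrt( 10 )]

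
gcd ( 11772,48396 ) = 1308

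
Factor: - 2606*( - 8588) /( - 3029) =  - 22380328/3029 = -2^3*13^( - 1)*19^1*113^1*233^(  -  1)*1303^1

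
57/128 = 57/128 = 0.45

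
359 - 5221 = - 4862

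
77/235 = 77/235 = 0.33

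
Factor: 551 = 19^1*29^1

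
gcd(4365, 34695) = 45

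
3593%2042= 1551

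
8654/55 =157 + 19/55 = 157.35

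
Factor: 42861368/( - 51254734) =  - 2^2*11^1*43^1* 47^1* 241^1*1787^( - 1) * 14341^( - 1) =- 21430684/25627367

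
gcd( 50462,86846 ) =2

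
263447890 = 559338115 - 295890225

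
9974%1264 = 1126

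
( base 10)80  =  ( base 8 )120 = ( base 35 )2A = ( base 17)4C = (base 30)2K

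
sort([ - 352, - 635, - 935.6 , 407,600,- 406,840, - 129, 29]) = [-935.6,  -  635,-406, -352, - 129,29, 407,  600, 840 ]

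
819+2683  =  3502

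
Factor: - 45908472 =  - 2^3*3^1*47^1*40699^1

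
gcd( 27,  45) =9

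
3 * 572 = 1716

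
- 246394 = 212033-458427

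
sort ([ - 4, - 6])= [ - 6,- 4] 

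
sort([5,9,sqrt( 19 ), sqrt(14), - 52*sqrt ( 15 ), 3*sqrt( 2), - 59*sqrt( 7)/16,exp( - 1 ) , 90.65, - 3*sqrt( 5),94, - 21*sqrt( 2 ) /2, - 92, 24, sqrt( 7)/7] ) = [ - 52*sqrt(15 ), - 92, - 21*sqrt( 2) /2, - 59 *sqrt( 7)/16,-3*sqrt(5 ),  exp( - 1),sqrt( 7)/7, sqrt( 14),3*sqrt ( 2),sqrt( 19), 5,9,24, 90.65, 94]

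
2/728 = 1/364 = 0.00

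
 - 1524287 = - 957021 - 567266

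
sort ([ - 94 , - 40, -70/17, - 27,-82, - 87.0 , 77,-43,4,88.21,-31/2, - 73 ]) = [ - 94,-87.0 , - 82, - 73, - 43, - 40,-27, - 31/2,-70/17 , 4, 77,  88.21]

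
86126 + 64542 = 150668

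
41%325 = 41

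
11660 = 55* 212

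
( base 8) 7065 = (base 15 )1127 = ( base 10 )3637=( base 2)111000110101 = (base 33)3b7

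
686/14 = 49 = 49.00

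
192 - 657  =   - 465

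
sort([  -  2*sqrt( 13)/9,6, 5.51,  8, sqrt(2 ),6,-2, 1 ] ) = [- 2, -2 * sqrt( 13) /9,1,sqrt(2 ),  5.51,  6,6 , 8]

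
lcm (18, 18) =18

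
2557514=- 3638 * (-703 ) 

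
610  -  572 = 38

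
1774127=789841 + 984286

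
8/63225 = 8/63225=0.00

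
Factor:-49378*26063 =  - 1286938814 = -2^1*7^1*67^1*389^1 * 3527^1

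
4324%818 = 234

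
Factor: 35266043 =179^1*271^1*727^1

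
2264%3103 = 2264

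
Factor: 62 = 2^1 * 31^1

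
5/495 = 1/99=0.01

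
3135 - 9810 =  - 6675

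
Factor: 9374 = 2^1*43^1*109^1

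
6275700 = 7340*855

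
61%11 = 6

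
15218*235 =3576230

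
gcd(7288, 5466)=1822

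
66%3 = 0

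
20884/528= 5221/132 = 39.55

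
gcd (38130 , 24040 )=10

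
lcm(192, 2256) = 9024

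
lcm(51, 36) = 612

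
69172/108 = 17293/27= 640.48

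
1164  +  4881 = 6045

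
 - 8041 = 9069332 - 9077373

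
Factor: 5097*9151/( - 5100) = - 15547549/1700  =  -  2^(-2) * 5^(-2)*17^(-1)*1699^1*9151^1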